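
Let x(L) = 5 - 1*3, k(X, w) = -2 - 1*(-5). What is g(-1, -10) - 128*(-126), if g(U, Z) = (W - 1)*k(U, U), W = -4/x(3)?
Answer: 16119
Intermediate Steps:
k(X, w) = 3 (k(X, w) = -2 + 5 = 3)
x(L) = 2 (x(L) = 5 - 3 = 2)
W = -2 (W = -4/2 = -4*½ = -2)
g(U, Z) = -9 (g(U, Z) = (-2 - 1)*3 = -3*3 = -9)
g(-1, -10) - 128*(-126) = -9 - 128*(-126) = -9 + 16128 = 16119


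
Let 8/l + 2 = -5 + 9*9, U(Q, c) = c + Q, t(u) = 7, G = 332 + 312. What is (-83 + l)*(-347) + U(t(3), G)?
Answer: 1088336/37 ≈ 29415.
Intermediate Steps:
G = 644
U(Q, c) = Q + c
l = 4/37 (l = 8/(-2 + (-5 + 9*9)) = 8/(-2 + (-5 + 81)) = 8/(-2 + 76) = 8/74 = 8*(1/74) = 4/37 ≈ 0.10811)
(-83 + l)*(-347) + U(t(3), G) = (-83 + 4/37)*(-347) + (7 + 644) = -3067/37*(-347) + 651 = 1064249/37 + 651 = 1088336/37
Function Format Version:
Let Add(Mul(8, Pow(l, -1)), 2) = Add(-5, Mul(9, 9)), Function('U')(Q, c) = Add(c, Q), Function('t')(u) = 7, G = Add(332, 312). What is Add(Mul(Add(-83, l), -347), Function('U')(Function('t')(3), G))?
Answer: Rational(1088336, 37) ≈ 29415.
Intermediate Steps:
G = 644
Function('U')(Q, c) = Add(Q, c)
l = Rational(4, 37) (l = Mul(8, Pow(Add(-2, Add(-5, Mul(9, 9))), -1)) = Mul(8, Pow(Add(-2, Add(-5, 81)), -1)) = Mul(8, Pow(Add(-2, 76), -1)) = Mul(8, Pow(74, -1)) = Mul(8, Rational(1, 74)) = Rational(4, 37) ≈ 0.10811)
Add(Mul(Add(-83, l), -347), Function('U')(Function('t')(3), G)) = Add(Mul(Add(-83, Rational(4, 37)), -347), Add(7, 644)) = Add(Mul(Rational(-3067, 37), -347), 651) = Add(Rational(1064249, 37), 651) = Rational(1088336, 37)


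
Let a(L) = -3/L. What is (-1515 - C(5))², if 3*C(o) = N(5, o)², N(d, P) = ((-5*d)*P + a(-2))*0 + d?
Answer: 20884900/9 ≈ 2.3205e+6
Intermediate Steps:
N(d, P) = d (N(d, P) = ((-5*d)*P - 3/(-2))*0 + d = (-5*P*d - 3*(-½))*0 + d = (-5*P*d + 3/2)*0 + d = (3/2 - 5*P*d)*0 + d = 0 + d = d)
C(o) = 25/3 (C(o) = (⅓)*5² = (⅓)*25 = 25/3)
(-1515 - C(5))² = (-1515 - 1*25/3)² = (-1515 - 25/3)² = (-4570/3)² = 20884900/9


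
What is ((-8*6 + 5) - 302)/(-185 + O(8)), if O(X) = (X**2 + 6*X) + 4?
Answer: 5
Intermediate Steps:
O(X) = 4 + X**2 + 6*X
((-8*6 + 5) - 302)/(-185 + O(8)) = ((-8*6 + 5) - 302)/(-185 + (4 + 8**2 + 6*8)) = ((-48 + 5) - 302)/(-185 + (4 + 64 + 48)) = (-43 - 302)/(-185 + 116) = -345/(-69) = -345*(-1/69) = 5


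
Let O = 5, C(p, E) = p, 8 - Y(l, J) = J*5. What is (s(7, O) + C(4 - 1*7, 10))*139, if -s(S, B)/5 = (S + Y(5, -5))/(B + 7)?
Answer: -8201/3 ≈ -2733.7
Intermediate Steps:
Y(l, J) = 8 - 5*J (Y(l, J) = 8 - J*5 = 8 - 5*J)
s(S, B) = -5*(33 + S)/(7 + B) (s(S, B) = -5*(S + (8 - 5*(-5)))/(B + 7) = -5*(S + (8 + 25))/(7 + B) = -5*(S + 33)/(7 + B) = -5*(33 + S)/(7 + B))
(s(7, O) + C(4 - 1*7, 10))*139 = (5*(-33 - 1*7)/(7 + 5) + (4 - 1*7))*139 = (5*(-33 - 7)/12 + (4 - 7))*139 = (5*(1/12)*(-40) - 3)*139 = (-50/3 - 3)*139 = -59/3*139 = -8201/3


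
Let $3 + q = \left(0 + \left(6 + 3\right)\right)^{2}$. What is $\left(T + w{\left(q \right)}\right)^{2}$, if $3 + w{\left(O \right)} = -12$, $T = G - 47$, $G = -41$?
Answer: $10609$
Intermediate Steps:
$T = -88$ ($T = -41 - 47 = -88$)
$q = 78$ ($q = -3 + \left(0 + \left(6 + 3\right)\right)^{2} = -3 + \left(0 + 9\right)^{2} = -3 + 9^{2} = -3 + 81 = 78$)
$w{\left(O \right)} = -15$ ($w{\left(O \right)} = -3 - 12 = -15$)
$\left(T + w{\left(q \right)}\right)^{2} = \left(-88 - 15\right)^{2} = \left(-103\right)^{2} = 10609$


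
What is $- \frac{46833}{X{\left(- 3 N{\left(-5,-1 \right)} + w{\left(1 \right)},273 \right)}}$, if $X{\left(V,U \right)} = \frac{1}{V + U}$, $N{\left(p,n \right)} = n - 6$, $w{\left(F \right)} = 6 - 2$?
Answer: $-13956234$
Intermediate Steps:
$w{\left(F \right)} = 4$
$N{\left(p,n \right)} = -6 + n$ ($N{\left(p,n \right)} = n - 6 = -6 + n$)
$X{\left(V,U \right)} = \frac{1}{U + V}$
$- \frac{46833}{X{\left(- 3 N{\left(-5,-1 \right)} + w{\left(1 \right)},273 \right)}} = - \frac{46833}{\frac{1}{273 - \left(-4 + 3 \left(-6 - 1\right)\right)}} = - \frac{46833}{\frac{1}{273 + \left(\left(-3\right) \left(-7\right) + 4\right)}} = - \frac{46833}{\frac{1}{273 + \left(21 + 4\right)}} = - \frac{46833}{\frac{1}{273 + 25}} = - \frac{46833}{\frac{1}{298}} = - 46833 \frac{1}{\frac{1}{298}} = \left(-46833\right) 298 = -13956234$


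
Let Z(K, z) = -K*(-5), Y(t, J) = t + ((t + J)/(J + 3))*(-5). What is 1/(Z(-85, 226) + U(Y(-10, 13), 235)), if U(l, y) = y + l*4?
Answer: -4/935 ≈ -0.0042781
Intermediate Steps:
Y(t, J) = t - 5*(J + t)/(3 + J) (Y(t, J) = t + ((J + t)/(3 + J))*(-5) = t - 5*(J + t)/(3 + J))
Z(K, z) = 5*K
U(l, y) = y + 4*l
1/(Z(-85, 226) + U(Y(-10, 13), 235)) = 1/(5*(-85) + (235 + 4*((-5*13 - 2*(-10) + 13*(-10))/(3 + 13)))) = 1/(-425 + (235 + 4*((-65 + 20 - 130)/16))) = 1/(-425 + (235 + 4*((1/16)*(-175)))) = 1/(-425 + (235 + 4*(-175/16))) = 1/(-425 + (235 - 175/4)) = 1/(-425 + 765/4) = 1/(-935/4) = -4/935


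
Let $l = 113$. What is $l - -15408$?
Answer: $15521$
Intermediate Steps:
$l - -15408 = 113 - -15408 = 113 + 15408 = 15521$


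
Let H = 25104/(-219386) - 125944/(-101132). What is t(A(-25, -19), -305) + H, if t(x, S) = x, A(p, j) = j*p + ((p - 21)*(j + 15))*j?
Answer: -8375208645917/2773368119 ≈ -3019.9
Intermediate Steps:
A(p, j) = j*p + j*(-21 + p)*(15 + j) (A(p, j) = j*p + ((-21 + p)*(15 + j))*j = j*p + j*(-21 + p)*(15 + j))
H = 3136441582/2773368119 (H = 25104*(-1/219386) - 125944*(-1/101132) = -12552/109693 + 31486/25283 = 3136441582/2773368119 ≈ 1.1309)
t(A(-25, -19), -305) + H = -19*(-315 - 21*(-19) + 16*(-25) - 19*(-25)) + 3136441582/2773368119 = -19*(-315 + 399 - 400 + 475) + 3136441582/2773368119 = -19*159 + 3136441582/2773368119 = -3021 + 3136441582/2773368119 = -8375208645917/2773368119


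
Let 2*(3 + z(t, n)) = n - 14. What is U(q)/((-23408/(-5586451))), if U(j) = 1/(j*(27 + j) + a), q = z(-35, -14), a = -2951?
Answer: -5586451/73056368 ≈ -0.076468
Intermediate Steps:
z(t, n) = -10 + n/2 (z(t, n) = -3 + (n - 14)/2 = -3 + (-14 + n)/2 = -3 + (-7 + n/2) = -10 + n/2)
q = -17 (q = -10 + (½)*(-14) = -10 - 7 = -17)
U(j) = 1/(-2951 + j*(27 + j)) (U(j) = 1/(j*(27 + j) - 2951) = 1/(-2951 + j*(27 + j)))
U(q)/((-23408/(-5586451))) = 1/((-2951 + (-17)² + 27*(-17))*((-23408/(-5586451)))) = 1/((-2951 + 289 - 459)*((-23408*(-1/5586451)))) = 1/((-3121)*(23408/5586451)) = -1/3121*5586451/23408 = -5586451/73056368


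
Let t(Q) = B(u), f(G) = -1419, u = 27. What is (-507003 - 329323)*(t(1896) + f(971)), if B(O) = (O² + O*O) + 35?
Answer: -61888124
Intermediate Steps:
B(O) = 35 + 2*O² (B(O) = (O² + O²) + 35 = 2*O² + 35 = 35 + 2*O²)
t(Q) = 1493 (t(Q) = 35 + 2*27² = 35 + 2*729 = 35 + 1458 = 1493)
(-507003 - 329323)*(t(1896) + f(971)) = (-507003 - 329323)*(1493 - 1419) = -836326*74 = -61888124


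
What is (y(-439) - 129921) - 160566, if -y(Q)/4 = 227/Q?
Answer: -127522885/439 ≈ -2.9049e+5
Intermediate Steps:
y(Q) = -908/Q
(y(-439) - 129921) - 160566 = (-908/(-439) - 129921) - 160566 = (-908*(-1/439) - 129921) - 160566 = (908/439 - 129921) - 160566 = -57034411/439 - 160566 = -127522885/439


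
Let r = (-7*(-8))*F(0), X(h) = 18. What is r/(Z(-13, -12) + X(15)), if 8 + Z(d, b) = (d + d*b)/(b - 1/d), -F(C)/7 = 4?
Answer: 243040/309 ≈ 786.54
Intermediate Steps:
F(C) = -28 (F(C) = -7*4 = -28)
Z(d, b) = -8 + (d + b*d)/(b - 1/d) (Z(d, b) = -8 + (d + d*b)/(b - 1/d) = -8 + (d + b*d)/(b - 1/d))
r = -1568 (r = -7*(-8)*(-28) = 56*(-28) = -1568)
r/(Z(-13, -12) + X(15)) = -1568/((8 + (-13)² - 12*(-13)² - 8*(-12)*(-13))/(-1 - 12*(-13)) + 18) = -1568/((8 + 169 - 12*169 - 1248)/(-1 + 156) + 18) = -1568/((8 + 169 - 2028 - 1248)/155 + 18) = -1568/((1/155)*(-3099) + 18) = -1568/(-3099/155 + 18) = -1568/(-309/155) = -155/309*(-1568) = 243040/309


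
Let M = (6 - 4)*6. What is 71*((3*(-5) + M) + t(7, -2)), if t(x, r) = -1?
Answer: -284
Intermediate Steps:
M = 12 (M = 2*6 = 12)
71*((3*(-5) + M) + t(7, -2)) = 71*((3*(-5) + 12) - 1) = 71*((-15 + 12) - 1) = 71*(-3 - 1) = 71*(-4) = -284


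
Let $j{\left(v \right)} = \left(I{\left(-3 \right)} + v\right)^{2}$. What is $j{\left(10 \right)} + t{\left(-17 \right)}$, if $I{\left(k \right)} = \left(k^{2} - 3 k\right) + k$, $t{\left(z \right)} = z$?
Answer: $608$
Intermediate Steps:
$I{\left(k \right)} = k^{2} - 2 k$
$j{\left(v \right)} = \left(15 + v\right)^{2}$ ($j{\left(v \right)} = \left(- 3 \left(-2 - 3\right) + v\right)^{2} = \left(\left(-3\right) \left(-5\right) + v\right)^{2} = \left(15 + v\right)^{2}$)
$j{\left(10 \right)} + t{\left(-17 \right)} = \left(15 + 10\right)^{2} - 17 = 25^{2} - 17 = 625 - 17 = 608$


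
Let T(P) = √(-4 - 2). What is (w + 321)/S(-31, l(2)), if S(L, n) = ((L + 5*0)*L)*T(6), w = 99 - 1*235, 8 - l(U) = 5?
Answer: -185*I*√6/5766 ≈ -0.078591*I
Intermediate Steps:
l(U) = 3 (l(U) = 8 - 1*5 = 8 - 5 = 3)
T(P) = I*√6 (T(P) = √(-6) = I*√6)
w = -136 (w = 99 - 235 = -136)
S(L, n) = I*√6*L² (S(L, n) = ((L + 5*0)*L)*(I*√6) = ((L + 0)*L)*(I*√6) = (L*L)*(I*√6) = L²*(I*√6) = I*√6*L²)
(w + 321)/S(-31, l(2)) = (-136 + 321)/((I*√6*(-31)²)) = 185/((I*√6*961)) = 185/((961*I*√6)) = 185*(-I*√6/5766) = -185*I*√6/5766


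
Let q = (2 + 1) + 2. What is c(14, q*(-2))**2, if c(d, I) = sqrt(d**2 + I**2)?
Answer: 296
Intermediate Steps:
q = 5 (q = 3 + 2 = 5)
c(d, I) = sqrt(I**2 + d**2)
c(14, q*(-2))**2 = (sqrt((5*(-2))**2 + 14**2))**2 = (sqrt((-10)**2 + 196))**2 = (sqrt(100 + 196))**2 = (sqrt(296))**2 = (2*sqrt(74))**2 = 296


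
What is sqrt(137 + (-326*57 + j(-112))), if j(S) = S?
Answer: I*sqrt(18557) ≈ 136.22*I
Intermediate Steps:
sqrt(137 + (-326*57 + j(-112))) = sqrt(137 + (-326*57 - 112)) = sqrt(137 + (-18582 - 112)) = sqrt(137 - 18694) = sqrt(-18557) = I*sqrt(18557)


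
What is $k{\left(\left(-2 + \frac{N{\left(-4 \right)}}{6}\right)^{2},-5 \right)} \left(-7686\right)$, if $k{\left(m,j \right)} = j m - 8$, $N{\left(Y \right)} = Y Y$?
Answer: $78568$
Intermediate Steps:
$N{\left(Y \right)} = Y^{2}$
$k{\left(m,j \right)} = -8 + j m$
$k{\left(\left(-2 + \frac{N{\left(-4 \right)}}{6}\right)^{2},-5 \right)} \left(-7686\right) = \left(-8 - 5 \left(-2 + \frac{\left(-4\right)^{2}}{6}\right)^{2}\right) \left(-7686\right) = \left(-8 - 5 \left(-2 + 16 \cdot \frac{1}{6}\right)^{2}\right) \left(-7686\right) = \left(-8 - 5 \left(-2 + \frac{8}{3}\right)^{2}\right) \left(-7686\right) = \left(-8 - 5 \left(\frac{2}{3}\right)^{2}\right) \left(-7686\right) = \left(-8 - \frac{20}{9}\right) \left(-7686\right) = \left(- \frac{92}{9}\right) \left(-7686\right) = 78568$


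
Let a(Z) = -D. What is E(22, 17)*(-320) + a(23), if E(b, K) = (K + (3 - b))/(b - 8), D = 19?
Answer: 187/7 ≈ 26.714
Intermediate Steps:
a(Z) = -19 (a(Z) = -1*19 = -19)
E(b, K) = (3 + K - b)/(-8 + b)
E(22, 17)*(-320) + a(23) = ((3 + 17 - 1*22)/(-8 + 22))*(-320) - 19 = ((3 + 17 - 22)/14)*(-320) - 19 = ((1/14)*(-2))*(-320) - 19 = -1/7*(-320) - 19 = 320/7 - 19 = 187/7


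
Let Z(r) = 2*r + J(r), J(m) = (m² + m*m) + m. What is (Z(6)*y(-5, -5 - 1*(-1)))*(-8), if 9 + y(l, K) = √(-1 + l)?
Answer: 6480 - 720*I*√6 ≈ 6480.0 - 1763.6*I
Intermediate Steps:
y(l, K) = -9 + √(-1 + l)
J(m) = m + 2*m² (J(m) = (m² + m²) + m = 2*m² + m = m + 2*m²)
Z(r) = 2*r + r*(1 + 2*r)
(Z(6)*y(-5, -5 - 1*(-1)))*(-8) = ((6*(3 + 2*6))*(-9 + √(-1 - 5)))*(-8) = ((6*(3 + 12))*(-9 + √(-6)))*(-8) = ((6*15)*(-9 + I*√6))*(-8) = (90*(-9 + I*√6))*(-8) = (-810 + 90*I*√6)*(-8) = 6480 - 720*I*√6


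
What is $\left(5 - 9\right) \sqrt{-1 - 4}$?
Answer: $- 4 i \sqrt{5} \approx - 8.9443 i$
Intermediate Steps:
$\left(5 - 9\right) \sqrt{-1 - 4} = - 4 \sqrt{-5} = - 4 i \sqrt{5}$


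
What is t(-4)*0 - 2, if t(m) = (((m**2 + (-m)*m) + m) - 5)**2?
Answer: -2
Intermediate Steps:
t(m) = (-5 + m)**2 (t(m) = (((m**2 - m**2) + m) - 5)**2 = ((0 + m) - 5)**2 = (m - 5)**2 = (-5 + m)**2)
t(-4)*0 - 2 = (-5 - 4)**2*0 - 2 = (-9)**2*0 - 2 = 81*0 - 2 = 0 - 2 = -2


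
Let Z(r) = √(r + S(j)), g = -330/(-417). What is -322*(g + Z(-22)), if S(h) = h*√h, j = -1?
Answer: -35420/139 - 322*√(-22 - I) ≈ -289.14 + 1510.7*I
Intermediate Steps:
S(h) = h^(3/2)
g = 110/139 (g = -330*(-1/417) = 110/139 ≈ 0.79137)
Z(r) = √(r - I) (Z(r) = √(r + (-1)^(3/2)) = √(r - I))
-322*(g + Z(-22)) = -322*(110/139 + √(-22 - I)) = -35420/139 - 322*√(-22 - I)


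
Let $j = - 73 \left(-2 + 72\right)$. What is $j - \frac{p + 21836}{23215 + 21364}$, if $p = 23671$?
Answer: $- \frac{227844197}{44579} \approx -5111.0$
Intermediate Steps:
$j = -5110$ ($j = \left(-73\right) 70 = -5110$)
$j - \frac{p + 21836}{23215 + 21364} = -5110 - \frac{23671 + 21836}{23215 + 21364} = -5110 - \frac{45507}{44579} = - \frac{227844197}{44579}$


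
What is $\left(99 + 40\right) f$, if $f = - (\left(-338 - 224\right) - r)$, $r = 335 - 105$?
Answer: $110088$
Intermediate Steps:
$r = 230$
$f = 792$ ($f = - (\left(-338 - 224\right) - 230) = - (-562 - 230) = \left(-1\right) \left(-792\right) = 792$)
$\left(99 + 40\right) f = \left(99 + 40\right) 792 = 139 \cdot 792 = 110088$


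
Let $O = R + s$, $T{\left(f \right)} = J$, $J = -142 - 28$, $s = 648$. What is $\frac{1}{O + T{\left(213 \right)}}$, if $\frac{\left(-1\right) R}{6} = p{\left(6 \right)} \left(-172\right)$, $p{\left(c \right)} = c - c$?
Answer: $\frac{1}{478} \approx 0.002092$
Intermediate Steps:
$p{\left(c \right)} = 0$
$R = 0$ ($R = - 6 \cdot 0 \left(-172\right) = \left(-6\right) 0 = 0$)
$J = -170$ ($J = -142 - 28 = -170$)
$T{\left(f \right)} = -170$
$O = 648$ ($O = 0 + 648 = 648$)
$\frac{1}{O + T{\left(213 \right)}} = \frac{1}{648 - 170} = \frac{1}{478}$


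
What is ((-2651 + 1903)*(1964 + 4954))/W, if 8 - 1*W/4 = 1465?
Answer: 1293666/1457 ≈ 887.90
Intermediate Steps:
W = -5828 (W = 32 - 4*1465 = 32 - 5860 = -5828)
((-2651 + 1903)*(1964 + 4954))/W = ((-2651 + 1903)*(1964 + 4954))/(-5828) = -748*6918*(-1/5828) = -5174664*(-1/5828) = 1293666/1457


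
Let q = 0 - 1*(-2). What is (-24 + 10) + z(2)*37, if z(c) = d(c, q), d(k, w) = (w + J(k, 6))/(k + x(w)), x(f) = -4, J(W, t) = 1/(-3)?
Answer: -269/6 ≈ -44.833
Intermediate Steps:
J(W, t) = -⅓ (J(W, t) = 1*(-⅓) = -⅓)
q = 2 (q = 0 + 2 = 2)
d(k, w) = (-⅓ + w)/(-4 + k) (d(k, w) = (w - ⅓)/(k - 4) = (-⅓ + w)/(-4 + k))
z(c) = 5/(3*(-4 + c)) (z(c) = (-⅓ + 2)/(-4 + c) = (5/3)/(-4 + c) = 5/(3*(-4 + c)))
(-24 + 10) + z(2)*37 = (-24 + 10) + (5/(3*(-4 + 2)))*37 = -14 + ((5/3)/(-2))*37 = -14 + ((5/3)*(-½))*37 = -14 - ⅚*37 = -14 - 185/6 = -269/6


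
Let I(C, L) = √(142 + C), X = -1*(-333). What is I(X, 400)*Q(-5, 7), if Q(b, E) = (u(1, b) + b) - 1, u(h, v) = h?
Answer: -25*√19 ≈ -108.97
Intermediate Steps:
Q(b, E) = b (Q(b, E) = (1 + b) - 1 = b)
X = 333
I(X, 400)*Q(-5, 7) = √(142 + 333)*(-5) = √475*(-5) = (5*√19)*(-5) = -25*√19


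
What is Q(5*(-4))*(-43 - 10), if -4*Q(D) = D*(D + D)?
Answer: 10600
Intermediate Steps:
Q(D) = -D²/2 (Q(D) = -D*(D + D)/4 = -D*2*D/4 = -D²/2)
Q(5*(-4))*(-43 - 10) = (-(5*(-4))²/2)*(-43 - 10) = -½*(-20)²*(-53) = -½*400*(-53) = -200*(-53) = 10600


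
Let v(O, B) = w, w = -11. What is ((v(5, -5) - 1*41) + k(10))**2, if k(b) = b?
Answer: 1764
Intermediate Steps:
v(O, B) = -11
((v(5, -5) - 1*41) + k(10))**2 = ((-11 - 1*41) + 10)**2 = ((-11 - 41) + 10)**2 = (-52 + 10)**2 = (-42)**2 = 1764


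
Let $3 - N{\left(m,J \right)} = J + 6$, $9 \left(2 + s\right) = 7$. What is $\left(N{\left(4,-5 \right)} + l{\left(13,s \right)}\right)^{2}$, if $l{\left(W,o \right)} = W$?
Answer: $225$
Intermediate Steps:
$s = - \frac{11}{9}$ ($s = -2 + \frac{1}{9} \cdot 7 = -2 + \frac{7}{9} = - \frac{11}{9} \approx -1.2222$)
$N{\left(m,J \right)} = -3 - J$ ($N{\left(m,J \right)} = 3 - \left(J + 6\right) = 3 - \left(6 + J\right) = -3 - J$)
$\left(N{\left(4,-5 \right)} + l{\left(13,s \right)}\right)^{2} = \left(\left(-3 - -5\right) + 13\right)^{2} = \left(\left(-3 + 5\right) + 13\right)^{2} = \left(2 + 13\right)^{2} = 15^{2} = 225$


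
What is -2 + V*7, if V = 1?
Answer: 5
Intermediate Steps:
-2 + V*7 = -2 + 1*7 = -2 + 7 = 5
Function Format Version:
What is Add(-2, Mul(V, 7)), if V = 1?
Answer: 5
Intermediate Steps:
Add(-2, Mul(V, 7)) = Add(-2, Mul(1, 7)) = Add(-2, 7) = 5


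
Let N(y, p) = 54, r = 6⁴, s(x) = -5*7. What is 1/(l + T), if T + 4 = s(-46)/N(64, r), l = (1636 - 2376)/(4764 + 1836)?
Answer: -1485/7069 ≈ -0.21007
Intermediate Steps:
s(x) = -35
r = 1296
l = -37/330 (l = -740/6600 = -740*1/6600 = -37/330 ≈ -0.11212)
T = -251/54 (T = -4 - 35/54 = -251/54 ≈ -4.6481)
1/(l + T) = 1/(-37/330 - 251/54) = 1/(-7069/1485) = -1485/7069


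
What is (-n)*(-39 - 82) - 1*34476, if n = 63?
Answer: -26853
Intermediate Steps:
(-n)*(-39 - 82) - 1*34476 = (-1*63)*(-39 - 82) - 1*34476 = -63*(-121) - 34476 = 7623 - 34476 = -26853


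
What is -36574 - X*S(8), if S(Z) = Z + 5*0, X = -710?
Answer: -30894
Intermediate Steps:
S(Z) = Z (S(Z) = Z + 0 = Z)
-36574 - X*S(8) = -36574 - (-710)*8 = -36574 - 1*(-5680) = -36574 + 5680 = -30894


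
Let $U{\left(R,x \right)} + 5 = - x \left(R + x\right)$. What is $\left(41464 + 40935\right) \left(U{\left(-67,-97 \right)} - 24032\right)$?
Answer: $-3291428055$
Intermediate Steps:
$U{\left(R,x \right)} = -5 - x \left(R + x\right)$ ($U{\left(R,x \right)} = -5 + - x \left(R + x\right) = -5 - x \left(R + x\right)$)
$\left(41464 + 40935\right) \left(U{\left(-67,-97 \right)} - 24032\right) = \left(41464 + 40935\right) \left(\left(-5 - \left(-97\right)^{2} - \left(-67\right) \left(-97\right)\right) - 24032\right) = 82399 \left(\left(-5 - 9409 - 6499\right) - 24032\right) = 82399 \left(-15913 - 24032\right) = 82399 \left(-39945\right) = -3291428055$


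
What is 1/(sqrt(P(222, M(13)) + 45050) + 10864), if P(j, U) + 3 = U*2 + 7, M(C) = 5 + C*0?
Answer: 1358/14747679 - sqrt(11266)/58990716 ≈ 9.0283e-5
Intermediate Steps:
M(C) = 5 (M(C) = 5 + 0 = 5)
P(j, U) = 4 + 2*U (P(j, U) = -3 + (U*2 + 7) = -3 + (2*U + 7) = -3 + (7 + 2*U) = 4 + 2*U)
1/(sqrt(P(222, M(13)) + 45050) + 10864) = 1/(sqrt((4 + 2*5) + 45050) + 10864) = 1/(sqrt((4 + 10) + 45050) + 10864) = 1/(sqrt(14 + 45050) + 10864) = 1/(sqrt(45064) + 10864) = 1/(2*sqrt(11266) + 10864) = 1/(10864 + 2*sqrt(11266))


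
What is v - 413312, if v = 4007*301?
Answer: 792795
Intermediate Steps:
v = 1206107
v - 413312 = 1206107 - 413312 = 792795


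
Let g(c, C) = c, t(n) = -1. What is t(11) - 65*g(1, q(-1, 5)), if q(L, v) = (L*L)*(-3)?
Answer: -66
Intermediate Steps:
q(L, v) = -3*L² (q(L, v) = L²*(-3) = -3*L²)
t(11) - 65*g(1, q(-1, 5)) = -1 - 65*1 = -1 - 65 = -66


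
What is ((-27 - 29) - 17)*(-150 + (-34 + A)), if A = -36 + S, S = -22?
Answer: 17666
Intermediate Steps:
A = -58 (A = -36 - 22 = -58)
((-27 - 29) - 17)*(-150 + (-34 + A)) = ((-27 - 29) - 17)*(-150 + (-34 - 58)) = (-56 - 17)*(-150 - 92) = -73*(-242) = 17666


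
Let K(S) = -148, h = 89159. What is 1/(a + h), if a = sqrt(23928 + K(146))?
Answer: 89159/7949303501 - 2*sqrt(5945)/7949303501 ≈ 1.1197e-5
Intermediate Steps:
a = 2*sqrt(5945) (a = sqrt(23928 - 148) = sqrt(23780) = 2*sqrt(5945) ≈ 154.21)
1/(a + h) = 1/(2*sqrt(5945) + 89159) = 1/(89159 + 2*sqrt(5945))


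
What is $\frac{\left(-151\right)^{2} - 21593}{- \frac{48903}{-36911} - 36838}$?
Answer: $- \frac{44588488}{1359678515} \approx -0.032793$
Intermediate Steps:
$\frac{\left(-151\right)^{2} - 21593}{- \frac{48903}{-36911} - 36838} = \frac{22801 - 21593}{\left(-48903\right) \left(- \frac{1}{36911}\right) - 36838} = \frac{1208}{\frac{48903}{36911} - 36838} = \frac{1208}{- \frac{1359678515}{36911}} = 1208 \left(- \frac{36911}{1359678515}\right) = - \frac{44588488}{1359678515}$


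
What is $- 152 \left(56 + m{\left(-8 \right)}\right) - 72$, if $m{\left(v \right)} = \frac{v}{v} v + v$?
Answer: $-6152$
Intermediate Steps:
$m{\left(v \right)} = 2 v$ ($m{\left(v \right)} = 1 v + v = v + v = 2 v$)
$- 152 \left(56 + m{\left(-8 \right)}\right) - 72 = - 152 \left(56 + 2 \left(-8\right)\right) - 72 = - 152 \left(56 - 16\right) - 72 = \left(-152\right) 40 - 72 = -6080 - 72 = -6152$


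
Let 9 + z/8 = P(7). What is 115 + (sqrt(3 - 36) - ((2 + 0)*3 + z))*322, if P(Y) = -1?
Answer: 23943 + 322*I*sqrt(33) ≈ 23943.0 + 1849.8*I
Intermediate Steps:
z = -80 (z = -72 + 8*(-1) = -72 - 8 = -80)
115 + (sqrt(3 - 36) - ((2 + 0)*3 + z))*322 = 115 + (sqrt(3 - 36) - ((2 + 0)*3 - 80))*322 = 115 + (sqrt(-33) - (2*3 - 80))*322 = 115 + (I*sqrt(33) - (6 - 80))*322 = 115 + (I*sqrt(33) - 1*(-74))*322 = 115 + (I*sqrt(33) + 74)*322 = 115 + (74 + I*sqrt(33))*322 = 115 + (23828 + 322*I*sqrt(33)) = 23943 + 322*I*sqrt(33)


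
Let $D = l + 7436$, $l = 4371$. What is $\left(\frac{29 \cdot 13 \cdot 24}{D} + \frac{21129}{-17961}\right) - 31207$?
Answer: $- \frac{2206005286688}{70688509} \approx -31207.0$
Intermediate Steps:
$D = 11807$ ($D = 4371 + 7436 = 11807$)
$\left(\frac{29 \cdot 13 \cdot 24}{D} + \frac{21129}{-17961}\right) - 31207 = \left(\frac{29 \cdot 13 \cdot 24}{11807} + \frac{21129}{-17961}\right) - 31207 = \left(377 \cdot 24 \cdot \frac{1}{11807} + 21129 \left(- \frac{1}{17961}\right)\right) - 31207 = \left(9048 \cdot \frac{1}{11807} - \frac{7043}{5987}\right) - 31207 = \left(\frac{9048}{11807} - \frac{7043}{5987}\right) - 31207 = - \frac{28986325}{70688509} - 31207 = - \frac{2206005286688}{70688509}$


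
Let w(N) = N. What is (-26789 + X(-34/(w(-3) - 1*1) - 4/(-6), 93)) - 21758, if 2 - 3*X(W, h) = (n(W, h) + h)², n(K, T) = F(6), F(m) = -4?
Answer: -153560/3 ≈ -51187.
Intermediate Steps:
n(K, T) = -4
X(W, h) = ⅔ - (-4 + h)²/3
(-26789 + X(-34/(w(-3) - 1*1) - 4/(-6), 93)) - 21758 = (-26789 + (⅔ - (-4 + 93)²/3)) - 21758 = (-26789 + (⅔ - ⅓*89²)) - 21758 = (-26789 + (⅔ - ⅓*7921)) - 21758 = (-26789 + (⅔ - 7921/3)) - 21758 = (-26789 - 7919/3) - 21758 = -88286/3 - 21758 = -153560/3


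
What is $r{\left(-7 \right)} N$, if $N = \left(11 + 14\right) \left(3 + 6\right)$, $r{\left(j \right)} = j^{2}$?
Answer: $11025$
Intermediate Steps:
$N = 225$ ($N = 25 \cdot 9 = 225$)
$r{\left(-7 \right)} N = \left(-7\right)^{2} \cdot 225 = 49 \cdot 225 = 11025$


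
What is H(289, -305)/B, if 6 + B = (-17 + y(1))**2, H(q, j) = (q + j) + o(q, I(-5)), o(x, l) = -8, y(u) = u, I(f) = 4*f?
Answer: -12/125 ≈ -0.096000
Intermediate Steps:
H(q, j) = -8 + j + q (H(q, j) = (q + j) - 8 = (j + q) - 8 = -8 + j + q)
B = 250 (B = -6 + (-17 + 1)**2 = -6 + (-16)**2 = -6 + 256 = 250)
H(289, -305)/B = (-8 - 305 + 289)/250 = -24*1/250 = -12/125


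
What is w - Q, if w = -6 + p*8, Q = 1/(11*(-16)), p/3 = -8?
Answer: -34847/176 ≈ -197.99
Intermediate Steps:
p = -24 (p = 3*(-8) = -24)
Q = -1/176 (Q = 1/(-176) = -1/176 ≈ -0.0056818)
w = -198 (w = -6 - 24*8 = -6 - 192 = -198)
w - Q = -198 - 1*(-1/176) = -198 + 1/176 = -34847/176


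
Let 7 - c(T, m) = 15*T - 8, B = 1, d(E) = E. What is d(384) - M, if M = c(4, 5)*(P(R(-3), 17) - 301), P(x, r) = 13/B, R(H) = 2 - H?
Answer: -12576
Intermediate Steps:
P(x, r) = 13 (P(x, r) = 13/1 = 13*1 = 13)
c(T, m) = 15 - 15*T (c(T, m) = 7 - (15*T - 8) = 7 - (-8 + 15*T) = 7 + (8 - 15*T) = 15 - 15*T)
M = 12960 (M = (15 - 15*4)*(13 - 301) = (15 - 60)*(-288) = -45*(-288) = 12960)
d(384) - M = 384 - 1*12960 = 384 - 12960 = -12576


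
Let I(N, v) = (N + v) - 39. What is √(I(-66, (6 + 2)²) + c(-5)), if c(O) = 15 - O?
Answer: I*√21 ≈ 4.5826*I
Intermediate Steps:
I(N, v) = -39 + N + v
√(I(-66, (6 + 2)²) + c(-5)) = √((-39 - 66 + (6 + 2)²) + (15 - 1*(-5))) = √((-39 - 66 + 8²) + (15 + 5)) = √((-39 - 66 + 64) + 20) = √(-41 + 20) = √(-21) = I*√21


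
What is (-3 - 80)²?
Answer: 6889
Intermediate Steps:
(-3 - 80)² = (-83)² = 6889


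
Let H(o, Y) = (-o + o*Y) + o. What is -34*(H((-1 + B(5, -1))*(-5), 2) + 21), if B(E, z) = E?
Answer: 646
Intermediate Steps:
H(o, Y) = Y*o (H(o, Y) = (-o + Y*o) + o = Y*o)
-34*(H((-1 + B(5, -1))*(-5), 2) + 21) = -34*(2*((-1 + 5)*(-5)) + 21) = -34*(2*(4*(-5)) + 21) = -34*(2*(-20) + 21) = -34*(-40 + 21) = -34*(-19) = 646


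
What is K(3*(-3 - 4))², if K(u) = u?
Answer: 441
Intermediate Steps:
K(3*(-3 - 4))² = (3*(-3 - 4))² = (3*(-7))² = (-21)² = 441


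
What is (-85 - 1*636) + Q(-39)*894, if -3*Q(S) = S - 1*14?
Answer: 15073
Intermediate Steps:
Q(S) = 14/3 - S/3 (Q(S) = -(S - 1*14)/3 = -(S - 14)/3 = -(-14 + S)/3 = 14/3 - S/3)
(-85 - 1*636) + Q(-39)*894 = (-85 - 1*636) + (14/3 - ⅓*(-39))*894 = (-85 - 636) + (14/3 + 13)*894 = -721 + (53/3)*894 = -721 + 15794 = 15073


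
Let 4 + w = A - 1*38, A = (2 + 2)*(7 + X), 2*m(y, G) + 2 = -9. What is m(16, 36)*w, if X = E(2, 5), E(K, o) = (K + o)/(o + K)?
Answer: 55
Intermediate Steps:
E(K, o) = 1 (E(K, o) = (K + o)/(K + o) = 1)
X = 1
m(y, G) = -11/2 (m(y, G) = -1 + (½)*(-9) = -1 - 9/2 = -11/2)
A = 32 (A = (2 + 2)*(7 + 1) = 4*8 = 32)
w = -10 (w = -4 + (32 - 1*38) = -4 + (32 - 38) = -4 - 6 = -10)
m(16, 36)*w = -11/2*(-10) = 55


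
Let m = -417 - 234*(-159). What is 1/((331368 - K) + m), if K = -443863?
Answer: 1/812020 ≈ 1.2315e-6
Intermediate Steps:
m = 36789 (m = -417 + 37206 = 36789)
1/((331368 - K) + m) = 1/((331368 - 1*(-443863)) + 36789) = 1/((331368 + 443863) + 36789) = 1/(775231 + 36789) = 1/812020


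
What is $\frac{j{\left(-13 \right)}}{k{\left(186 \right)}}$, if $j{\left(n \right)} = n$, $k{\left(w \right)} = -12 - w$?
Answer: $\frac{13}{198} \approx 0.065657$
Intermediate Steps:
$\frac{j{\left(-13 \right)}}{k{\left(186 \right)}} = - \frac{13}{-12 - 186} = - \frac{13}{-198} = \left(-13\right) \left(- \frac{1}{198}\right) = \frac{13}{198}$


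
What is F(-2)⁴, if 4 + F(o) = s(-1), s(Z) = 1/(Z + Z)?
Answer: 6561/16 ≈ 410.06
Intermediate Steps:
s(Z) = 1/(2*Z)
F(o) = -9/2 (F(o) = -4 + (½)/(-1) = -4 + (½)*(-1) = -4 - ½ = -9/2)
F(-2)⁴ = (-9/2)⁴ = 6561/16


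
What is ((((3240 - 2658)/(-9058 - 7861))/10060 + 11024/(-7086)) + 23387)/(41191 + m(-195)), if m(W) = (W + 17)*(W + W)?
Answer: 7051141863265517/33351252351866610 ≈ 0.21142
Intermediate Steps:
m(W) = 2*W*(17 + W) (m(W) = (17 + W)*(2*W) = 2*W*(17 + W))
((((3240 - 2658)/(-9058 - 7861))/10060 + 11024/(-7086)) + 23387)/(41191 + m(-195)) = ((((3240 - 2658)/(-9058 - 7861))/10060 + 11024/(-7086)) + 23387)/(41191 + 2*(-195)*(17 - 195)) = (((582/(-16919))*(1/10060) + 11024*(-1/7086)) + 23387)/(41191 + 2*(-195)*(-178)) = (((582*(-1/16919))*(1/10060) - 5512/3543) + 23387)/(41191 + 69420) = ((-582/16919*1/10060 - 5512/3543) + 23387)/110611 = ((-291/85102570 - 5512/3543) + 23387)*(1/110611) = (-469086396853/301518405510 + 23387)*(1/110611) = (7051141863265517/301518405510)*(1/110611) = 7051141863265517/33351252351866610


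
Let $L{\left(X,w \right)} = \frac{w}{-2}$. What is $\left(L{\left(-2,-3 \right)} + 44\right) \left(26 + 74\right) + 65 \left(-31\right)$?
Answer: $2535$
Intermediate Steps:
$L{\left(X,w \right)} = - \frac{w}{2}$ ($L{\left(X,w \right)} = w \left(- \frac{1}{2}\right) = - \frac{w}{2}$)
$\left(L{\left(-2,-3 \right)} + 44\right) \left(26 + 74\right) + 65 \left(-31\right) = \left(\left(- \frac{1}{2}\right) \left(-3\right) + 44\right) \left(26 + 74\right) + 65 \left(-31\right) = \left(\frac{3}{2} + 44\right) 100 - 2015 = \frac{91}{2} \cdot 100 - 2015 = 4550 - 2015 = 2535$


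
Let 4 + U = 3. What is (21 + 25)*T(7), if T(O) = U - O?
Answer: -368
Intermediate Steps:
U = -1 (U = -4 + 3 = -1)
T(O) = -1 - O
(21 + 25)*T(7) = (21 + 25)*(-1 - 1*7) = 46*(-1 - 7) = 46*(-8) = -368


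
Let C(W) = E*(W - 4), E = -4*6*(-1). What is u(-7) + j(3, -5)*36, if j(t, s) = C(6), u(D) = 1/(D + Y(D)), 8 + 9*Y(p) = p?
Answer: 44925/26 ≈ 1727.9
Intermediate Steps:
E = 24 (E = -24*(-1) = 24)
Y(p) = -8/9 + p/9
C(W) = -96 + 24*W (C(W) = 24*(W - 4) = 24*(-4 + W) = -96 + 24*W)
u(D) = 1/(-8/9 + 10*D/9) (u(D) = 1/(D + (-8/9 + D/9)) = 1/(-8/9 + 10*D/9))
j(t, s) = 48 (j(t, s) = -96 + 24*6 = -96 + 144 = 48)
u(-7) + j(3, -5)*36 = 9/(2*(-4 + 5*(-7))) + 48*36 = 9/(2*(-4 - 35)) + 1728 = (9/2)/(-39) + 1728 = (9/2)*(-1/39) + 1728 = -3/26 + 1728 = 44925/26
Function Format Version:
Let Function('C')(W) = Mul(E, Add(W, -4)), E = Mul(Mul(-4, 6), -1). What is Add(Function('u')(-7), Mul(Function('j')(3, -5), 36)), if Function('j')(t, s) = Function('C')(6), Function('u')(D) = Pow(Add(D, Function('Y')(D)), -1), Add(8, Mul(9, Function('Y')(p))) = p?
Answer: Rational(44925, 26) ≈ 1727.9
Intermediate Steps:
E = 24 (E = Mul(-24, -1) = 24)
Function('Y')(p) = Add(Rational(-8, 9), Mul(Rational(1, 9), p))
Function('C')(W) = Add(-96, Mul(24, W)) (Function('C')(W) = Mul(24, Add(W, -4)) = Mul(24, Add(-4, W)) = Add(-96, Mul(24, W)))
Function('u')(D) = Pow(Add(Rational(-8, 9), Mul(Rational(10, 9), D)), -1) (Function('u')(D) = Pow(Add(D, Add(Rational(-8, 9), Mul(Rational(1, 9), D))), -1) = Pow(Add(Rational(-8, 9), Mul(Rational(10, 9), D)), -1))
Function('j')(t, s) = 48 (Function('j')(t, s) = Add(-96, Mul(24, 6)) = Add(-96, 144) = 48)
Add(Function('u')(-7), Mul(Function('j')(3, -5), 36)) = Add(Mul(Rational(9, 2), Pow(Add(-4, Mul(5, -7)), -1)), Mul(48, 36)) = Add(Mul(Rational(9, 2), Pow(Add(-4, -35), -1)), 1728) = Add(Mul(Rational(9, 2), Pow(-39, -1)), 1728) = Add(Mul(Rational(9, 2), Rational(-1, 39)), 1728) = Add(Rational(-3, 26), 1728) = Rational(44925, 26)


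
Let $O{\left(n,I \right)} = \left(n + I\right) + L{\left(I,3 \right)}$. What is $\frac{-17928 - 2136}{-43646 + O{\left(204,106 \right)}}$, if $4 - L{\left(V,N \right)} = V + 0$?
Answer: $\frac{10032}{21719} \approx 0.4619$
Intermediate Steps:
$L{\left(V,N \right)} = 4 - V$ ($L{\left(V,N \right)} = 4 - \left(V + 0\right) = 4 - V$)
$O{\left(n,I \right)} = 4 + n$ ($O{\left(n,I \right)} = \left(n + I\right) - \left(-4 + I\right) = \left(I + n\right) - \left(-4 + I\right) = 4 + n$)
$\frac{-17928 - 2136}{-43646 + O{\left(204,106 \right)}} = \frac{-17928 - 2136}{-43646 + \left(4 + 204\right)} = \frac{-17928 - 2136}{-43646 + 208} = - \frac{20064}{-43438} = \left(-20064\right) \left(- \frac{1}{43438}\right) = \frac{10032}{21719}$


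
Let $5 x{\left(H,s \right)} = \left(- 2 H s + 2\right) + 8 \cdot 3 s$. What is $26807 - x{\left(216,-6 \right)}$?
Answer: $26317$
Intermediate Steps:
$x{\left(H,s \right)} = \frac{2}{5} + \frac{24 s}{5} - \frac{2 H s}{5}$ ($x{\left(H,s \right)} = \frac{\left(- 2 H s + 2\right) + 8 \cdot 3 s}{5} = \frac{\left(- 2 H s + 2\right) + 24 s}{5} = \frac{\left(2 - 2 H s\right) + 24 s}{5} = \frac{2 + 24 s - 2 H s}{5} = \frac{2}{5} + \frac{24 s}{5} - \frac{2 H s}{5}$)
$26807 - x{\left(216,-6 \right)} = 26807 - \left(\frac{2}{5} + \frac{24}{5} \left(-6\right) - \frac{432}{5} \left(-6\right)\right) = 26807 - \left(\frac{2}{5} - \frac{144}{5} + \frac{2592}{5}\right) = 26807 - 490 = 26317$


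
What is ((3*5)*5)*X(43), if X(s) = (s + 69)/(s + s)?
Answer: 4200/43 ≈ 97.674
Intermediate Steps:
X(s) = (69 + s)/(2*s) (X(s) = (69 + s)/((2*s)) = (69 + s)*(1/(2*s)) = (69 + s)/(2*s))
((3*5)*5)*X(43) = ((3*5)*5)*((½)*(69 + 43)/43) = (15*5)*((½)*(1/43)*112) = 75*(56/43) = 4200/43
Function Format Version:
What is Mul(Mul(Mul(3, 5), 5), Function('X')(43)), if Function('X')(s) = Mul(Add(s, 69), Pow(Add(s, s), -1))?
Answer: Rational(4200, 43) ≈ 97.674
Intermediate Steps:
Function('X')(s) = Mul(Rational(1, 2), Pow(s, -1), Add(69, s)) (Function('X')(s) = Mul(Add(69, s), Pow(Mul(2, s), -1)) = Mul(Add(69, s), Mul(Rational(1, 2), Pow(s, -1))) = Mul(Rational(1, 2), Pow(s, -1), Add(69, s)))
Mul(Mul(Mul(3, 5), 5), Function('X')(43)) = Mul(Mul(Mul(3, 5), 5), Mul(Rational(1, 2), Pow(43, -1), Add(69, 43))) = Mul(Mul(15, 5), Mul(Rational(1, 2), Rational(1, 43), 112)) = Mul(75, Rational(56, 43)) = Rational(4200, 43)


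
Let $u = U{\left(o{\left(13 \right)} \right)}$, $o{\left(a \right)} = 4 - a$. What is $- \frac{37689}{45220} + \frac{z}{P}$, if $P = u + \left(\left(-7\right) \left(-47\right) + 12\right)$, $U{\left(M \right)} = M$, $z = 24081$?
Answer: $\frac{7914927}{110390} \approx 71.7$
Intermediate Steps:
$u = -9$ ($u = 4 - 13 = -9$)
$P = 332$ ($P = -9 + \left(\left(-7\right) \left(-47\right) + 12\right) = -9 + \left(329 + 12\right) = -9 + 341 = 332$)
$- \frac{37689}{45220} + \frac{z}{P} = - \frac{37689}{45220} + \frac{24081}{332} = \left(-37689\right) \frac{1}{45220} + 24081 \cdot \frac{1}{332} = - \frac{2217}{2660} + \frac{24081}{332} = \frac{7914927}{110390}$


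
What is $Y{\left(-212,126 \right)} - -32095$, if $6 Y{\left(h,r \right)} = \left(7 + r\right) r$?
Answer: $34888$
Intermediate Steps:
$Y{\left(h,r \right)} = \frac{r \left(7 + r\right)}{6}$ ($Y{\left(h,r \right)} = \frac{\left(7 + r\right) r}{6} = \frac{r \left(7 + r\right)}{6}$)
$Y{\left(-212,126 \right)} - -32095 = \frac{1}{6} \cdot 126 \left(7 + 126\right) - -32095 = \frac{1}{6} \cdot 126 \cdot 133 + 32095 = 2793 + 32095 = 34888$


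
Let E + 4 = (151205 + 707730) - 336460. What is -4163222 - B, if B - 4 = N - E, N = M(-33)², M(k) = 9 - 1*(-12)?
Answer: -3641196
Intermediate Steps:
M(k) = 21 (M(k) = 9 + 12 = 21)
E = 522471 (E = -4 + ((151205 + 707730) - 336460) = -4 + (858935 - 336460) = -4 + 522475 = 522471)
N = 441 (N = 21² = 441)
B = -522026 (B = 4 + (441 - 1*522471) = 4 + (441 - 522471) = 4 - 522030 = -522026)
-4163222 - B = -4163222 - 1*(-522026) = -4163222 + 522026 = -3641196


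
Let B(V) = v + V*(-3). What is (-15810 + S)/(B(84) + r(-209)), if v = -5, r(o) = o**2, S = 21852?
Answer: 3021/21712 ≈ 0.13914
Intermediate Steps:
B(V) = -5 - 3*V (B(V) = -5 + V*(-3) = -5 - 3*V)
(-15810 + S)/(B(84) + r(-209)) = (-15810 + 21852)/((-5 - 3*84) + (-209)**2) = 6042/((-5 - 252) + 43681) = 6042/(-257 + 43681) = 6042/43424 = 6042*(1/43424) = 3021/21712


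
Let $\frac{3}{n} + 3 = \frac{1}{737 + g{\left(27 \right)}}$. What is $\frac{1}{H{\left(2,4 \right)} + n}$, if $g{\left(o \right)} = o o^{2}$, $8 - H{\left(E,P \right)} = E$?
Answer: $\frac{61259}{306294} \approx 0.2$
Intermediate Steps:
$H{\left(E,P \right)} = 8 - E$
$g{\left(o \right)} = o^{3}$
$n = - \frac{61260}{61259}$ ($n = \frac{3}{-3 + \frac{1}{737 + 27^{3}}} = \frac{3}{-3 + \frac{1}{737 + 19683}} = \frac{3}{-3 + \frac{1}{20420}} = \frac{3}{- \frac{61259}{20420}} = 3 \left(- \frac{20420}{61259}\right) = - \frac{61260}{61259} \approx -1.0$)
$\frac{1}{H{\left(2,4 \right)} + n} = \frac{1}{\left(8 - 2\right) - \frac{61260}{61259}} = \frac{1}{6 - \frac{61260}{61259}} = \frac{1}{\frac{306294}{61259}} = \frac{61259}{306294}$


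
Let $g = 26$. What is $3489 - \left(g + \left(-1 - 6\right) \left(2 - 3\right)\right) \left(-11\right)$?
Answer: $3852$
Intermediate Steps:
$3489 - \left(g + \left(-1 - 6\right) \left(2 - 3\right)\right) \left(-11\right) = 3489 - \left(26 + \left(-1 - 6\right) \left(2 - 3\right)\right) \left(-11\right) = 3489 - \left(26 + \left(-1 - 6\right) \left(-1\right)\right) \left(-11\right) = 3489 - \left(26 - -7\right) \left(-11\right) = 3489 - \left(26 + 7\right) \left(-11\right) = 3489 - 33 \left(-11\right) = 3489 - -363 = 3489 + 363 = 3852$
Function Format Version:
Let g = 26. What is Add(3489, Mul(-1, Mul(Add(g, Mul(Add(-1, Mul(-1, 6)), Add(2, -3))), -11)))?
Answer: 3852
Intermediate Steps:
Add(3489, Mul(-1, Mul(Add(g, Mul(Add(-1, Mul(-1, 6)), Add(2, -3))), -11))) = Add(3489, Mul(-1, Mul(Add(26, Mul(Add(-1, Mul(-1, 6)), Add(2, -3))), -11))) = Add(3489, Mul(-1, Mul(Add(26, Mul(Add(-1, -6), -1)), -11))) = Add(3489, Mul(-1, Mul(Add(26, Mul(-7, -1)), -11))) = Add(3489, Mul(-1, Mul(Add(26, 7), -11))) = Add(3489, Mul(-1, Mul(33, -11))) = Add(3489, Mul(-1, -363)) = Add(3489, 363) = 3852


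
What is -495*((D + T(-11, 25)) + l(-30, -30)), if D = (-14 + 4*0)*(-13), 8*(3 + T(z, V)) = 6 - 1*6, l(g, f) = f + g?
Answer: -58905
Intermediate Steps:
T(z, V) = -3 (T(z, V) = -3 + (6 - 1*6)/8 = -3 + (6 - 6)/8 = -3 + (1/8)*0 = -3 + 0 = -3)
D = 182 (D = (-14 + 0)*(-13) = -14*(-13) = 182)
-495*((D + T(-11, 25)) + l(-30, -30)) = -495*((182 - 3) + (-30 - 30)) = -495*(179 - 60) = -495*119 = -58905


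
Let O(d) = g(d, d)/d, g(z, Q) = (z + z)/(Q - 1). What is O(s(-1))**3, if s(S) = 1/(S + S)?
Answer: -64/27 ≈ -2.3704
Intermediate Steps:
g(z, Q) = 2*z/(-1 + Q) (g(z, Q) = (2*z)/(-1 + Q) = 2*z/(-1 + Q))
s(S) = 1/(2*S)
O(d) = 2/(-1 + d) (O(d) = (2*d/(-1 + d))/d = 2/(-1 + d))
O(s(-1))**3 = (2/(-1 + (1/2)/(-1)))**3 = (2/(-1 + (1/2)*(-1)))**3 = (2/(-1 - 1/2))**3 = (2/(-3/2))**3 = (2*(-2/3))**3 = (-4/3)**3 = -64/27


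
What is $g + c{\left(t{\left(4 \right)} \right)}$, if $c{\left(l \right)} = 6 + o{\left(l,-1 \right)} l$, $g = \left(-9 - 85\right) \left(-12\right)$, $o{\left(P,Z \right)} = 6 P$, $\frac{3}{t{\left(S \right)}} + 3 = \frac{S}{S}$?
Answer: $\frac{2295}{2} \approx 1147.5$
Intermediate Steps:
$t{\left(S \right)} = - \frac{3}{2}$ ($t{\left(S \right)} = \frac{3}{-3 + \frac{S}{S}} = \frac{3}{-3 + 1} = \frac{3}{-2} = 3 \left(- \frac{1}{2}\right) = - \frac{3}{2}$)
$g = 1128$ ($g = \left(-94\right) \left(-12\right) = 1128$)
$c{\left(l \right)} = 6 + 6 l^{2}$ ($c{\left(l \right)} = 6 + 6 l l = 6 + 6 l^{2}$)
$g + c{\left(t{\left(4 \right)} \right)} = 1128 + \left(6 + 6 \left(- \frac{3}{2}\right)^{2}\right) = 1128 + \left(6 + 6 \cdot \frac{9}{4}\right) = 1128 + \left(6 + \frac{27}{2}\right) = 1128 + \frac{39}{2} = \frac{2295}{2}$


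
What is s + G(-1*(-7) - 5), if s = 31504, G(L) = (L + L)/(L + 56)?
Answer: 913618/29 ≈ 31504.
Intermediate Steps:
G(L) = 2*L/(56 + L) (G(L) = (2*L)/(56 + L) = 2*L/(56 + L))
s + G(-1*(-7) - 5) = 31504 + 2*(-1*(-7) - 5)/(56 + (-1*(-7) - 5)) = 31504 + 2*(7 - 5)/(56 + (7 - 5)) = 31504 + 2*2/(56 + 2) = 31504 + 2*2/58 = 31504 + 2*2*(1/58) = 31504 + 2/29 = 913618/29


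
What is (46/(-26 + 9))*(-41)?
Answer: 1886/17 ≈ 110.94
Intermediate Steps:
(46/(-26 + 9))*(-41) = (46/(-17))*(-41) = -1/17*46*(-41) = -46/17*(-41) = 1886/17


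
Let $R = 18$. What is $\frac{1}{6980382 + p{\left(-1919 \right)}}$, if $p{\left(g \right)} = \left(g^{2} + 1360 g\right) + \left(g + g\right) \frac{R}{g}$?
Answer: $\frac{1}{8053139} \approx 1.2418 \cdot 10^{-7}$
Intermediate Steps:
$p{\left(g \right)} = 36 + g^{2} + 1360 g$ ($p{\left(g \right)} = \left(g^{2} + 1360 g\right) + \left(g + g\right) \frac{18}{g} = \left(g^{2} + 1360 g\right) + 2 g \frac{18}{g} = \left(g^{2} + 1360 g\right) + 36 = 36 + g^{2} + 1360 g$)
$\frac{1}{6980382 + p{\left(-1919 \right)}} = \frac{1}{6980382 + \left(36 + \left(-1919\right)^{2} + 1360 \left(-1919\right)\right)} = \frac{1}{6980382 + \left(36 + 3682561 - 2609840\right)} = \frac{1}{6980382 + 1072757} = \frac{1}{8053139}$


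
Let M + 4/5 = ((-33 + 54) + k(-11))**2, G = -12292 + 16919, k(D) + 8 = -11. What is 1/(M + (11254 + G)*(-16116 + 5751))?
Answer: -5/823032809 ≈ -6.0751e-9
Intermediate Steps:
k(D) = -19 (k(D) = -8 - 11 = -19)
G = 4627
M = 16/5 (M = -4/5 + ((-33 + 54) - 19)**2 = -4/5 + (21 - 19)**2 = -4/5 + 2**2 = -4/5 + 4 = 16/5 ≈ 3.2000)
1/(M + (11254 + G)*(-16116 + 5751)) = 1/(16/5 + (11254 + 4627)*(-16116 + 5751)) = 1/(16/5 + 15881*(-10365)) = 1/(16/5 - 164606565) = 1/(-823032809/5) = -5/823032809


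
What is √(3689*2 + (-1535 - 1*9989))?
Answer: I*√4146 ≈ 64.389*I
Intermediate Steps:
√(3689*2 + (-1535 - 1*9989)) = √(7378 + (-1535 - 9989)) = √(7378 - 11524) = √(-4146) = I*√4146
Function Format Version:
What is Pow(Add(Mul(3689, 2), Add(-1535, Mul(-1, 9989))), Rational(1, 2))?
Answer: Mul(I, Pow(4146, Rational(1, 2))) ≈ Mul(64.389, I)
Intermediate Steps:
Pow(Add(Mul(3689, 2), Add(-1535, Mul(-1, 9989))), Rational(1, 2)) = Pow(Add(7378, Add(-1535, -9989)), Rational(1, 2)) = Pow(Add(7378, -11524), Rational(1, 2)) = Pow(-4146, Rational(1, 2)) = Mul(I, Pow(4146, Rational(1, 2)))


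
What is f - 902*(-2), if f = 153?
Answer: 1957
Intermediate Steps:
f - 902*(-2) = 153 - 902*(-2) = 153 - 41*(-44) = 153 + 1804 = 1957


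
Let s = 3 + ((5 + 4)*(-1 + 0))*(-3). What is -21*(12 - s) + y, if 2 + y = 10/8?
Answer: 1509/4 ≈ 377.25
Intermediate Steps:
y = -3/4 (y = -2 + 10/8 = -2 + 10*(1/8) = -2 + 5/4 = -3/4 ≈ -0.75000)
s = 30 (s = 3 + (9*(-1))*(-3) = 3 - 9*(-3) = 3 + 27 = 30)
-21*(12 - s) + y = -21*(12 - 1*30) - 3/4 = -21*(12 - 30) - 3/4 = -21*(-18) - 3/4 = 378 - 3/4 = 1509/4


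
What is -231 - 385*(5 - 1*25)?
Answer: 7469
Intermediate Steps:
-231 - 385*(5 - 1*25) = -231 - 385*(5 - 25) = -231 - 385*(-20) = -231 + 7700 = 7469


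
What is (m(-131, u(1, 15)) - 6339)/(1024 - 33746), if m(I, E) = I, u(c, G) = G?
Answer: 3235/16361 ≈ 0.19773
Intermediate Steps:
(m(-131, u(1, 15)) - 6339)/(1024 - 33746) = (-131 - 6339)/(1024 - 33746) = -6470/(-32722) = -6470*(-1/32722) = 3235/16361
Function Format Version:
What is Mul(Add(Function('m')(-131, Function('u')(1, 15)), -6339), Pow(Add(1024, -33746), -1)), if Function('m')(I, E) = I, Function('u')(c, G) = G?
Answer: Rational(3235, 16361) ≈ 0.19773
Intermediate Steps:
Mul(Add(Function('m')(-131, Function('u')(1, 15)), -6339), Pow(Add(1024, -33746), -1)) = Mul(Add(-131, -6339), Pow(Add(1024, -33746), -1)) = Mul(-6470, Pow(-32722, -1)) = Mul(-6470, Rational(-1, 32722)) = Rational(3235, 16361)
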